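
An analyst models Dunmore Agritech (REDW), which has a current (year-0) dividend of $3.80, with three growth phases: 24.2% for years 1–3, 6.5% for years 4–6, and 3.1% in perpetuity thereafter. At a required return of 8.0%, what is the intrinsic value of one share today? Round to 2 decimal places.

$148.64

Three-stage DDM. Project D₁…D_6; terminal Gordon value at t=6 with g = 0.031; discount at r = 0.08.
D_1 = 4.7196
D_2 = 5.8617
D_3 = 7.2803
D_4 = 7.7535
D_5 = 8.2575
D_6 = 8.7942
TV_6 = 9.0668/(0.08−0.031) = 185.0375
P₀ = Σ Dₜ/(1+r)ᵗ + TV_6/(1+r)^6 = 148.6407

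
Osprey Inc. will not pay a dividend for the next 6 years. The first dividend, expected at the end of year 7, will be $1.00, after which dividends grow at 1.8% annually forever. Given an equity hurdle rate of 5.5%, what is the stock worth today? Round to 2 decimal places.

Deferred-dividend DDM. At t=6 the remaining stream is a growing perpetuity with first payment D_7 = 1.00.
V_6 = D_7/(r−g) = 1.00/(0.055−0.018) = 27.0270
P₀ = V_6/(1+r)^6 = 27.0270/(1+0.055)^6 = 19.6012

$19.60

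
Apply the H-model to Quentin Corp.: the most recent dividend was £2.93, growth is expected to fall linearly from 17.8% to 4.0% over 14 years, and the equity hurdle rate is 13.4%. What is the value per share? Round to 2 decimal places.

H-model: P₀ = D₀[(1+g_L) + H(g_S−g_L)]/(r−g_L), with H = 14/2 = 7.
P₀ = 2.93 × [(1+0.04) + 7×(0.178−0.04)] / (0.134−0.04)
   = 2.93 × 2.0060 / 0.094 = 62.5274

£62.53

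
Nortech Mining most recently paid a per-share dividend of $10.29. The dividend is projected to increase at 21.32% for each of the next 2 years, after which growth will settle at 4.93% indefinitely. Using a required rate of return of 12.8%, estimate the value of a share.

Two-stage DDM. Project D₁…D_2 at 0.2132, terminal growth 0.0493, discount at r = 0.128.
D_1 = 12.4838
D_2 = 15.1454
Terminal value at t=2: TV = D_3/(r−g) = 15.8920/(0.128−0.0493) = 201.9320
P₀ = 12.4838/(1+0.128)^1 + 15.1454/(1+0.128)^2 + 201.9320/(1+0.128)^2 = 181.6740

$181.67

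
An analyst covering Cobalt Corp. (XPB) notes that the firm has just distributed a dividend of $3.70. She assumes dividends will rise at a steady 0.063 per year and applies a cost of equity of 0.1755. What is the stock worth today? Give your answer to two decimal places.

$34.96

Gordon growth model: P₀ = D₁/(r − g). D₁ = 3.70 × (1 + 0.063) = 3.9331.
P₀ = 3.9331 / (0.1755 − 0.063) = 3.9331 / 0.1125 = 34.9609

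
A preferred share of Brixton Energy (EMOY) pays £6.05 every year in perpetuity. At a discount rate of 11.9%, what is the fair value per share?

Zero-growth DDM (perpetuity): P₀ = D/r = 6.05 / 0.119 = 50.8403

£50.84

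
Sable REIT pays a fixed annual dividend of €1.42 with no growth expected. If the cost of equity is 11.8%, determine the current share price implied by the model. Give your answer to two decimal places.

€12.03

Zero-growth DDM (perpetuity): P₀ = D/r = 1.42 / 0.118 = 12.0339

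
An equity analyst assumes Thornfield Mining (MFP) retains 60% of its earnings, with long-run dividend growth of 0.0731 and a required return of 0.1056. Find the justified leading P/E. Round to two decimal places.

12.31

Payout ratio b = 1 − 0.60 = 0.40.
Justified leading P/E = b/(r−g) = 0.40/(0.1056−0.0731) = 12.3077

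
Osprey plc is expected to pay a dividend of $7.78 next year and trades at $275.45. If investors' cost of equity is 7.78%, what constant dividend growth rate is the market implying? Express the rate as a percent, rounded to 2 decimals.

From P₀ = D₁/(r − g), the implied growth is g = r − D₁/P₀.
g = 0.0778 − 7.78/275.45 = 0.0778 − 0.02824 = 0.04956

4.96%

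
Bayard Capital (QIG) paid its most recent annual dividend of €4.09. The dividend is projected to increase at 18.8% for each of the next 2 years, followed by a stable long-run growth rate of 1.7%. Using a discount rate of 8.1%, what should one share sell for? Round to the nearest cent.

Two-stage DDM. Project D₁…D_2 at 0.188, terminal growth 0.017, discount at r = 0.081.
D_1 = 4.8589
D_2 = 5.7724
Terminal value at t=2: TV = D_3/(r−g) = 5.8705/(0.081−0.017) = 91.7270
P₀ = 4.8589/(1+0.081)^1 + 5.7724/(1+0.081)^2 + 91.7270/(1+0.081)^2 = 87.9303

€87.93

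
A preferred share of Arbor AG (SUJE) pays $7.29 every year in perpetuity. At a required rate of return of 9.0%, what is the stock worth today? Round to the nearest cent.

$81.00

Zero-growth DDM (perpetuity): P₀ = D/r = 7.29 / 0.09 = 81.0000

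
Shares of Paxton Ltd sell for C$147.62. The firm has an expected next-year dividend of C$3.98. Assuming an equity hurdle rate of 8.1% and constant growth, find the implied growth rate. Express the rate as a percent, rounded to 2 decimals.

From P₀ = D₁/(r − g), the implied growth is g = r − D₁/P₀.
g = 0.081 − 3.98/147.62 = 0.081 − 0.02696 = 0.05404

5.40%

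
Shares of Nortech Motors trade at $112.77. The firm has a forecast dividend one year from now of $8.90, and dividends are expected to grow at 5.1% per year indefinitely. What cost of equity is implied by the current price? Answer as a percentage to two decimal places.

12.99%

Rearranging the constant-growth DDM: r = D₁/P₀ + g.
r = 8.9000 / 112.77 + 0.051 = 0.07892 + 0.051 = 0.12992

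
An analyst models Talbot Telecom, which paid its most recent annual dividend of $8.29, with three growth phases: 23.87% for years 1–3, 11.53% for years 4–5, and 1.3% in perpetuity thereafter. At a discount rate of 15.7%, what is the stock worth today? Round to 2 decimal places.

Three-stage DDM. Project D₁…D_5; terminal Gordon value at t=5 with g = 0.013; discount at r = 0.157.
D_1 = 10.2688
D_2 = 12.7200
D_3 = 15.7563
D_4 = 17.5729
D_5 = 19.5991
TV_5 = 19.8539/(0.157−0.013) = 137.8743
P₀ = Σ Dₜ/(1+r)ᵗ + TV_5/(1+r)^5 = 114.3092

$114.31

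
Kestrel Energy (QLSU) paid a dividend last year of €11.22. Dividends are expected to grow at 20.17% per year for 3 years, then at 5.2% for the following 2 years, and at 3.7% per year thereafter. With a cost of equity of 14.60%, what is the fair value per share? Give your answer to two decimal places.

€163.53

Three-stage DDM. Project D₁…D_5; terminal Gordon value at t=5 with g = 0.037; discount at r = 0.146.
D_1 = 13.4831
D_2 = 16.2026
D_3 = 19.4707
D_4 = 20.4832
D_5 = 21.5483
TV_5 = 22.3456/(0.146−0.037) = 205.0052
P₀ = Σ Dₜ/(1+r)ᵗ + TV_5/(1+r)^5 = 163.5316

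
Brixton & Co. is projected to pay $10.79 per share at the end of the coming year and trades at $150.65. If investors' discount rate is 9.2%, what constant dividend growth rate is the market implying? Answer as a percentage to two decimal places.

2.04%

From P₀ = D₁/(r − g), the implied growth is g = r − D₁/P₀.
g = 0.092 − 10.79/150.65 = 0.092 − 0.07162 = 0.02038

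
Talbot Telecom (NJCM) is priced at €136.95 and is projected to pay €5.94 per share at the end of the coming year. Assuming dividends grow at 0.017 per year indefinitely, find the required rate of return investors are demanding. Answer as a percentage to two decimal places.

6.04%

Rearranging the constant-growth DDM: r = D₁/P₀ + g.
r = 5.9400 / 136.95 + 0.017 = 0.04337 + 0.017 = 0.06037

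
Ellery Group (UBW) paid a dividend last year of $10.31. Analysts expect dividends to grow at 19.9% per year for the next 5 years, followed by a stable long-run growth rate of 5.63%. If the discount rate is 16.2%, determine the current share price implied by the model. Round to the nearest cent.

$177.20

Two-stage DDM. Project D₁…D_5 at 0.199, terminal growth 0.0563, discount at r = 0.162.
D_1 = 12.3617
D_2 = 14.8217
D_3 = 17.7712
D_4 = 21.3076
D_5 = 25.5479
Terminal value at t=5: TV = D_6/(r−g) = 26.9862/(0.162−0.0563) = 255.3094
P₀ = 12.3617/(1+0.162)^1 + 14.8217/(1+0.162)^2 + 17.7712/(1+0.162)^3 + 21.3076/(1+0.162)^4 + 25.5479/(1+0.162)^5 + 255.3094/(1+0.162)^5 = 177.2021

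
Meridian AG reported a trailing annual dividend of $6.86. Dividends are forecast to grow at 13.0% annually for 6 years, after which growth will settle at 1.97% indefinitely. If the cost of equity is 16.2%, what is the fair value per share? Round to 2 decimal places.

$78.94

Two-stage DDM. Project D₁…D_6 at 0.13, terminal growth 0.0197, discount at r = 0.162.
D_1 = 7.7518
D_2 = 8.7595
D_3 = 9.8983
D_4 = 11.1850
D_5 = 12.6391
D_6 = 14.2822
Terminal value at t=6: TV = D_7/(r−g) = 14.5635/(0.162−0.0197) = 102.3440
P₀ = 7.7518/(1+0.162)^1 + 8.7595/(1+0.162)^2 + 9.8983/(1+0.162)^3 + 11.1850/(1+0.162)^4 + 12.6391/(1+0.162)^5 + 14.2822/(1+0.162)^6 + 102.3440/(1+0.162)^6 = 78.9443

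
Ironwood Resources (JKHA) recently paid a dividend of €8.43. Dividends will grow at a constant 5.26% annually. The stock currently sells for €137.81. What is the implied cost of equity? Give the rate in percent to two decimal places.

Rearranging the constant-growth DDM: r = D₁/P₀ + g.
D₁ = 8.43 × (1 + 0.0526) = 8.8734.
r = 8.8734 / 137.81 + 0.0526 = 0.06439 + 0.0526 = 0.11699

11.70%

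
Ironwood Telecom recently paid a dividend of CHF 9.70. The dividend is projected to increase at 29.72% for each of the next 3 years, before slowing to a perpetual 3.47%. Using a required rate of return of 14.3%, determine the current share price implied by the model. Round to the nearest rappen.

CHF 173.15

Two-stage DDM. Project D₁…D_3 at 0.2972, terminal growth 0.0347, discount at r = 0.143.
D_1 = 12.5828
D_2 = 16.3225
D_3 = 21.1735
Terminal value at t=3: TV = D_4/(r−g) = 21.9082/(0.143−0.0347) = 202.2919
P₀ = 12.5828/(1+0.143)^1 + 16.3225/(1+0.143)^2 + 21.1735/(1+0.143)^3 + 202.2919/(1+0.143)^3 = 173.1506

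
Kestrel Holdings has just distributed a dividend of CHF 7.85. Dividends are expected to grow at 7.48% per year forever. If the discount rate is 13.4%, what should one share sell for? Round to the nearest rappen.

Gordon growth model: P₀ = D₁/(r − g). D₁ = 7.85 × (1 + 0.0748) = 8.4372.
P₀ = 8.4372 / (0.134 − 0.0748) = 8.4372 / 0.0592 = 142.5199

CHF 142.52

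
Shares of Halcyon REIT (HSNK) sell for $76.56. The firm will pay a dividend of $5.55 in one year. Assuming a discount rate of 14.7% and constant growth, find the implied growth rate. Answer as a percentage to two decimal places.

7.45%

From P₀ = D₁/(r − g), the implied growth is g = r − D₁/P₀.
g = 0.147 − 5.55/76.56 = 0.147 − 0.07249 = 0.07451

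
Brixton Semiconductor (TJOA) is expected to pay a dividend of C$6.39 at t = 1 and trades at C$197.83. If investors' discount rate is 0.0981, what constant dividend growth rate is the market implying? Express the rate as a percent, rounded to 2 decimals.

6.58%

From P₀ = D₁/(r − g), the implied growth is g = r − D₁/P₀.
g = 0.0981 − 6.39/197.83 = 0.0981 − 0.03230 = 0.06580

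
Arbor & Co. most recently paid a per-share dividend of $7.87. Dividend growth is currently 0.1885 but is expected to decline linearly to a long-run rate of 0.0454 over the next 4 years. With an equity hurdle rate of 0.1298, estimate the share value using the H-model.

$124.17

H-model: P₀ = D₀[(1+g_L) + H(g_S−g_L)]/(r−g_L), with H = 4/2 = 2.
P₀ = 7.87 × [(1+0.0454) + 2×(0.1885−0.0454)] / (0.1298−0.0454)
   = 7.87 × 1.3316 / 0.0844 = 124.1670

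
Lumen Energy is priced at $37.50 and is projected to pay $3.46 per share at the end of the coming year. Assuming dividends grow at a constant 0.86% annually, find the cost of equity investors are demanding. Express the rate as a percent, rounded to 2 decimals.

Rearranging the constant-growth DDM: r = D₁/P₀ + g.
r = 3.4600 / 37.50 + 0.0086 = 0.09227 + 0.0086 = 0.10087

10.09%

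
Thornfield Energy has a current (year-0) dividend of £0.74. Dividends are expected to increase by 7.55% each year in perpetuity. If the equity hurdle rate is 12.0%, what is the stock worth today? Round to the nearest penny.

£17.88

Gordon growth model: P₀ = D₁/(r − g). D₁ = 0.74 × (1 + 0.0755) = 0.7959.
P₀ = 0.7959 / (0.12 − 0.0755) = 0.7959 / 0.0445 = 17.8847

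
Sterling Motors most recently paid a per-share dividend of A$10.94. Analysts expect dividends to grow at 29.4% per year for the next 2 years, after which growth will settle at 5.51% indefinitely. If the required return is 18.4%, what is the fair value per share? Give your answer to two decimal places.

Two-stage DDM. Project D₁…D_2 at 0.294, terminal growth 0.0551, discount at r = 0.184.
D_1 = 14.1564
D_2 = 18.3183
Terminal value at t=2: TV = D_3/(r−g) = 19.3277/(0.184−0.0551) = 149.9431
P₀ = 14.1564/(1+0.184)^1 + 18.3183/(1+0.184)^2 + 149.9431/(1+0.184)^2 = 131.9840

A$131.98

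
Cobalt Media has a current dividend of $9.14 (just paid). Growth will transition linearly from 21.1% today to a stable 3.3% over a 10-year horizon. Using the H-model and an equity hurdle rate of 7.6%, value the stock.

$408.75

H-model: P₀ = D₀[(1+g_L) + H(g_S−g_L)]/(r−g_L), with H = 10/2 = 5.
P₀ = 9.14 × [(1+0.033) + 5×(0.211−0.033)] / (0.076−0.033)
   = 9.14 × 1.9230 / 0.043 = 408.7493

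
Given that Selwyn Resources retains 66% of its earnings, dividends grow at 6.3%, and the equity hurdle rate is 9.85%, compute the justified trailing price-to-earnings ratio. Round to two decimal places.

10.18

Payout ratio b = 1 − 0.66 = 0.34.
Justified trailing P/E = b(1+g)/(r−g) = 0.34×(1+0.063)/(0.0985−0.063) = 10.1808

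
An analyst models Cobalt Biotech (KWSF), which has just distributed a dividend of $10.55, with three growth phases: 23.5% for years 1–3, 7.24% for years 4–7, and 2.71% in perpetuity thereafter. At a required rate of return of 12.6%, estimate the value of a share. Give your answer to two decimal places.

Three-stage DDM. Project D₁…D_7; terminal Gordon value at t=7 with g = 0.0271; discount at r = 0.126.
D_1 = 13.0292
D_2 = 16.0911
D_3 = 19.8725
D_4 = 21.3113
D_5 = 22.8542
D_6 = 24.5089
D_7 = 26.2833
TV_7 = 26.9956/(0.126−0.0271) = 272.9587
P₀ = Σ Dₜ/(1+r)ᵗ + TV_7/(1+r)^7 = 206.4844

$206.48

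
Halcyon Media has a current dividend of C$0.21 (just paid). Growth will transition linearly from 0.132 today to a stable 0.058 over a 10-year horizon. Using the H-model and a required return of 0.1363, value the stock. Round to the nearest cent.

H-model: P₀ = D₀[(1+g_L) + H(g_S−g_L)]/(r−g_L), with H = 10/2 = 5.
P₀ = 0.21 × [(1+0.058) + 5×(0.132−0.058)] / (0.1363−0.058)
   = 0.21 × 1.4280 / 0.0783 = 3.8299

C$3.83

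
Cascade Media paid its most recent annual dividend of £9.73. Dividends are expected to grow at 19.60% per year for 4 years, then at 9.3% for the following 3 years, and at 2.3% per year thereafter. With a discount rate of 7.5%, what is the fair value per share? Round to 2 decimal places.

£405.67

Three-stage DDM. Project D₁…D_7; terminal Gordon value at t=7 with g = 0.023; discount at r = 0.075.
D_1 = 11.6371
D_2 = 13.9179
D_3 = 16.6459
D_4 = 19.9085
D_5 = 21.7599
D_6 = 23.7836
D_7 = 25.9955
TV_7 = 26.5934/(0.075−0.023) = 511.4113
P₀ = Σ Dₜ/(1+r)ᵗ + TV_7/(1+r)^7 = 405.6681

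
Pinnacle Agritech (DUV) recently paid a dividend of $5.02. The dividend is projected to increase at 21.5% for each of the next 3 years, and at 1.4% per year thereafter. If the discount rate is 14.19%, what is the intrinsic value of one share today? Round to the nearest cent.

$65.01

Two-stage DDM. Project D₁…D_3 at 0.215, terminal growth 0.014, discount at r = 0.1419.
D_1 = 6.0993
D_2 = 7.4106
D_3 = 9.0039
Terminal value at t=3: TV = D_4/(r−g) = 9.1300/(0.1419−0.014) = 71.3838
P₀ = 6.0993/(1+0.1419)^1 + 7.4106/(1+0.1419)^2 + 9.0039/(1+0.1419)^3 + 71.3838/(1+0.1419)^3 = 65.0137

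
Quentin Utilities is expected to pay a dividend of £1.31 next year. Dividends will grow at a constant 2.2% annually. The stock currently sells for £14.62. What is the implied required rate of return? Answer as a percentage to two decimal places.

Rearranging the constant-growth DDM: r = D₁/P₀ + g.
r = 1.3100 / 14.62 + 0.022 = 0.08960 + 0.022 = 0.11160

11.16%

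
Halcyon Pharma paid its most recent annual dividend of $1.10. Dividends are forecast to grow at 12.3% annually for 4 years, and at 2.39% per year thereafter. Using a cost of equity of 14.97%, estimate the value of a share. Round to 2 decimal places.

Two-stage DDM. Project D₁…D_4 at 0.123, terminal growth 0.0239, discount at r = 0.1497.
D_1 = 1.2353
D_2 = 1.3872
D_3 = 1.5579
D_4 = 1.7495
Terminal value at t=4: TV = D_5/(r−g) = 1.7913/(0.1497−0.0239) = 14.2393
P₀ = 1.2353/(1+0.1497)^1 + 1.3872/(1+0.1497)^2 + 1.5579/(1+0.1497)^3 + 1.7495/(1+0.1497)^4 + 14.2393/(1+0.1497)^4 = 12.3003

$12.30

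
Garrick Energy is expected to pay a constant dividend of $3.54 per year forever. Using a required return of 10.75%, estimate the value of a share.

$32.93

Zero-growth DDM (perpetuity): P₀ = D/r = 3.54 / 0.1075 = 32.9302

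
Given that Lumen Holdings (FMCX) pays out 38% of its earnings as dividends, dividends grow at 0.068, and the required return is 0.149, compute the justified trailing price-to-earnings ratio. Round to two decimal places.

5.01

Justified trailing P/E = b(1+g)/(r−g) = 0.38×(1+0.068)/(0.149−0.068) = 5.0104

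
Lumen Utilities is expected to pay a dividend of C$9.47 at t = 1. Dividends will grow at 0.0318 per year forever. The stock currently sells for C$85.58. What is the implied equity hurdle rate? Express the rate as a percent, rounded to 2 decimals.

14.25%

Rearranging the constant-growth DDM: r = D₁/P₀ + g.
r = 9.4700 / 85.58 + 0.0318 = 0.11066 + 0.0318 = 0.14246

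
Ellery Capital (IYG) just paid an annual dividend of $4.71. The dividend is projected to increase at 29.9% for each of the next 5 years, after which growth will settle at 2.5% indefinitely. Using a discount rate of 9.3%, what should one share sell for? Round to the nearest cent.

$209.06

Two-stage DDM. Project D₁…D_5 at 0.299, terminal growth 0.025, discount at r = 0.093.
D_1 = 6.1183
D_2 = 7.9477
D_3 = 10.3240
D_4 = 13.4109
D_5 = 17.4207
Terminal value at t=5: TV = D_6/(r−g) = 17.8563/(0.093−0.025) = 262.5921
P₀ = 6.1183/(1+0.093)^1 + 7.9477/(1+0.093)^2 + 10.3240/(1+0.093)^3 + 13.4109/(1+0.093)^4 + 17.4207/(1+0.093)^5 + 262.5921/(1+0.093)^5 = 209.0589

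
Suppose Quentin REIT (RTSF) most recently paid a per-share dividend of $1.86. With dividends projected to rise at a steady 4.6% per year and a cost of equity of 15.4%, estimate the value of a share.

$18.01

Gordon growth model: P₀ = D₁/(r − g). D₁ = 1.86 × (1 + 0.046) = 1.9456.
P₀ = 1.9456 / (0.154 − 0.046) = 1.9456 / 0.108 = 18.0144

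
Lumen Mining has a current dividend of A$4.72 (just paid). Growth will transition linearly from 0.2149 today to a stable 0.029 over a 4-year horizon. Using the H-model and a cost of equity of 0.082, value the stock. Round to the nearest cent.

H-model: P₀ = D₀[(1+g_L) + H(g_S−g_L)]/(r−g_L), with H = 4/2 = 2.
P₀ = 4.72 × [(1+0.029) + 2×(0.2149−0.029)] / (0.082−0.029)
   = 4.72 × 1.4008 / 0.053 = 124.7505

A$124.75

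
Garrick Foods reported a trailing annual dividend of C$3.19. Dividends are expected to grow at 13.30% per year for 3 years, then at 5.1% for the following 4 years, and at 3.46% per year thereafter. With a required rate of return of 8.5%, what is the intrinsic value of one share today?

C$89.52

Three-stage DDM. Project D₁…D_7; terminal Gordon value at t=7 with g = 0.0346; discount at r = 0.085.
D_1 = 3.6143
D_2 = 4.0950
D_3 = 4.6396
D_4 = 4.8762
D_5 = 5.1249
D_6 = 5.3863
D_7 = 5.6610
TV_7 = 5.8568/(0.085−0.0346) = 116.2072
P₀ = Σ Dₜ/(1+r)ᵗ + TV_7/(1+r)^7 = 89.5169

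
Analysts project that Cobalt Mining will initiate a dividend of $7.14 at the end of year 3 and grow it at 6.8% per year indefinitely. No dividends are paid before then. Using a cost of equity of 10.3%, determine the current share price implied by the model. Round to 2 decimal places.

Deferred-dividend DDM. At t=2 the remaining stream is a growing perpetuity with first payment D_3 = 7.14.
V_2 = D_3/(r−g) = 7.14/(0.103−0.068) = 204.0000
P₀ = V_2/(1+r)^2 = 204.0000/(1+0.103)^2 = 167.6792

$167.68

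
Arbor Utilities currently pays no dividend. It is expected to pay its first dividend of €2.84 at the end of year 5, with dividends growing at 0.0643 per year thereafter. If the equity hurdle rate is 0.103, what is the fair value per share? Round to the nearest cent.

Deferred-dividend DDM. At t=4 the remaining stream is a growing perpetuity with first payment D_5 = 2.84.
V_4 = D_5/(r−g) = 2.84/(0.103−0.0643) = 73.3850
P₀ = V_4/(1+r)^4 = 73.3850/(1+0.103)^4 = 49.5799

€49.58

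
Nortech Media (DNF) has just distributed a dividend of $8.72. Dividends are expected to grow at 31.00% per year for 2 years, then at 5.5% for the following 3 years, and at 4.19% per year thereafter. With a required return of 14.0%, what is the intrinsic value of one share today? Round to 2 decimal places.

$148.11

Three-stage DDM. Project D₁…D_5; terminal Gordon value at t=5 with g = 0.0419; discount at r = 0.14.
D_1 = 11.4232
D_2 = 14.9644
D_3 = 15.7874
D_4 = 16.6557
D_5 = 17.5718
TV_5 = 18.3081/(0.14−0.0419) = 186.6266
P₀ = Σ Dₜ/(1+r)ᵗ + TV_5/(1+r)^5 = 148.1068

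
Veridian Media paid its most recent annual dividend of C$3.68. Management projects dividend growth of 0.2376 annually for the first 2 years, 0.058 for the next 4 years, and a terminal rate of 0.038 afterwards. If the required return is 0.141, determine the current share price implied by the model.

Three-stage DDM. Project D₁…D_6; terminal Gordon value at t=6 with g = 0.038; discount at r = 0.141.
D_1 = 4.5544
D_2 = 5.6365
D_3 = 5.9634
D_4 = 6.3093
D_5 = 6.6752
D_6 = 7.0624
TV_6 = 7.3308/(0.141−0.038) = 71.1723
P₀ = Σ Dₜ/(1+r)ᵗ + TV_6/(1+r)^6 = 54.9655

C$54.97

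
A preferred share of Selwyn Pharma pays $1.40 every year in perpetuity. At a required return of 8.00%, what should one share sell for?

$17.50

Zero-growth DDM (perpetuity): P₀ = D/r = 1.40 / 0.08 = 17.5000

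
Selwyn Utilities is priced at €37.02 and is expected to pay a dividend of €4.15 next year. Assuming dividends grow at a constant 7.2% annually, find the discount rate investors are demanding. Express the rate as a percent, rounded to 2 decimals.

Rearranging the constant-growth DDM: r = D₁/P₀ + g.
r = 4.1500 / 37.02 + 0.072 = 0.11210 + 0.072 = 0.18410

18.41%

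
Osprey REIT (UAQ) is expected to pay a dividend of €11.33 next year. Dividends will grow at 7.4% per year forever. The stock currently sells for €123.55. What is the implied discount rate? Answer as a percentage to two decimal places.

Rearranging the constant-growth DDM: r = D₁/P₀ + g.
r = 11.3300 / 123.55 + 0.074 = 0.09170 + 0.074 = 0.16570

16.57%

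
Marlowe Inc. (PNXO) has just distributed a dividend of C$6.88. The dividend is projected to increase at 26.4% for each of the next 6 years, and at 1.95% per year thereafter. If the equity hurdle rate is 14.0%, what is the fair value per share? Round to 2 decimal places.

C$168.33

Two-stage DDM. Project D₁…D_6 at 0.264, terminal growth 0.0195, discount at r = 0.14.
D_1 = 8.6963
D_2 = 10.9921
D_3 = 13.8941
D_4 = 17.5621
D_5 = 22.1985
D_6 = 28.0589
Terminal value at t=6: TV = D_7/(r−g) = 28.6061/(0.14−0.0195) = 237.3947
P₀ = 8.6963/(1+0.14)^1 + 10.9921/(1+0.14)^2 + 13.8941/(1+0.14)^3 + 17.5621/(1+0.14)^4 + 22.1985/(1+0.14)^5 + 28.0589/(1+0.14)^6 + 237.3947/(1+0.14)^6 = 168.3291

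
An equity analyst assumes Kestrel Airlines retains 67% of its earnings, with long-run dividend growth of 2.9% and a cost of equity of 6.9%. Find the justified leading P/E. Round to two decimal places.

Payout ratio b = 1 − 0.67 = 0.33.
Justified leading P/E = b/(r−g) = 0.33/(0.069−0.029) = 8.2500

8.25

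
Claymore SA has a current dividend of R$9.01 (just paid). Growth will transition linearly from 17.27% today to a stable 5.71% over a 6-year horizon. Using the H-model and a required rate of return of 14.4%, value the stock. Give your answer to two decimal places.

R$145.56

H-model: P₀ = D₀[(1+g_L) + H(g_S−g_L)]/(r−g_L), with H = 6/2 = 3.
P₀ = 9.01 × [(1+0.0571) + 3×(0.1727−0.0571)] / (0.144−0.0571)
   = 9.01 × 1.4039 / 0.0869 = 145.5597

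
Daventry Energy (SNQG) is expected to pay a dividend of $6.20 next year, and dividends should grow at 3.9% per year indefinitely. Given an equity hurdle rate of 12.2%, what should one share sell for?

$74.70

Gordon growth model: P₀ = D₁/(r − g), with D₁ = 6.20 given directly.
P₀ = 6.2000 / (0.122 − 0.039) = 6.2000 / 0.083 = 74.6988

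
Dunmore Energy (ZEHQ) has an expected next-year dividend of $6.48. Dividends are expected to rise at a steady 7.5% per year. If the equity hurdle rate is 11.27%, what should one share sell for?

Gordon growth model: P₀ = D₁/(r − g), with D₁ = 6.48 given directly.
P₀ = 6.4800 / (0.1127 − 0.075) = 6.4800 / 0.0377 = 171.8833

$171.88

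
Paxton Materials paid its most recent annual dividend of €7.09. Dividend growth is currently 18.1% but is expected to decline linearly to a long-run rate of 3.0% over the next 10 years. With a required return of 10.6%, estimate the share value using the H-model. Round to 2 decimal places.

€166.52

H-model: P₀ = D₀[(1+g_L) + H(g_S−g_L)]/(r−g_L), with H = 10/2 = 5.
P₀ = 7.09 × [(1+0.03) + 5×(0.181−0.03)] / (0.106−0.03)
   = 7.09 × 1.7850 / 0.076 = 166.5217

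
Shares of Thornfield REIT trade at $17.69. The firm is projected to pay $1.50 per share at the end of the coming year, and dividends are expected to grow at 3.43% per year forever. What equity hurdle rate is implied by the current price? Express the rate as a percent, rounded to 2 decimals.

11.91%

Rearranging the constant-growth DDM: r = D₁/P₀ + g.
r = 1.5000 / 17.69 + 0.0343 = 0.08479 + 0.0343 = 0.11909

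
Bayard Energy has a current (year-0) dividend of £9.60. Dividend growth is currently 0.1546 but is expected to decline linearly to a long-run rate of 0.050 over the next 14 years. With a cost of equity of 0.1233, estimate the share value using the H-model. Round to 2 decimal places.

H-model: P₀ = D₀[(1+g_L) + H(g_S−g_L)]/(r−g_L), with H = 14/2 = 7.
P₀ = 9.60 × [(1+0.05) + 7×(0.1546−0.05)] / (0.1233−0.05)
   = 9.60 × 1.7822 / 0.0733 = 233.4123

£233.41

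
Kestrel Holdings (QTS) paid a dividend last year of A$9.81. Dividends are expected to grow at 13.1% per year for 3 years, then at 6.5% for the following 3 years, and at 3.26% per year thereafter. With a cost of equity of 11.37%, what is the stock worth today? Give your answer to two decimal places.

Three-stage DDM. Project D₁…D_6; terminal Gordon value at t=6 with g = 0.0326; discount at r = 0.1137.
D_1 = 11.0951
D_2 = 12.5486
D_3 = 14.1924
D_4 = 15.1149
D_5 = 16.0974
D_6 = 17.1437
TV_6 = 17.7026/(0.1137−0.0326) = 218.2815
P₀ = Σ Dₜ/(1+r)ᵗ + TV_6/(1+r)^6 = 172.9539

A$172.95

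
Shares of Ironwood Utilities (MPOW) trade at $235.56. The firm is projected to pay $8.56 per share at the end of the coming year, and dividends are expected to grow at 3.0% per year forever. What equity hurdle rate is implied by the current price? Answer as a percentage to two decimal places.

6.63%

Rearranging the constant-growth DDM: r = D₁/P₀ + g.
r = 8.5600 / 235.56 + 0.03 = 0.03634 + 0.03 = 0.06634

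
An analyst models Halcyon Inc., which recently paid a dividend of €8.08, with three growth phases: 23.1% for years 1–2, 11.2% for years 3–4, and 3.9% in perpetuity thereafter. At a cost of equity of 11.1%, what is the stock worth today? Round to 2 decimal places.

Three-stage DDM. Project D₁…D_4; terminal Gordon value at t=4 with g = 0.039; discount at r = 0.111.
D_1 = 9.9465
D_2 = 12.2441
D_3 = 13.6155
D_4 = 15.1404
TV_4 = 15.7309/(0.111−0.039) = 218.4842
P₀ = Σ Dₜ/(1+r)ᵗ + TV_4/(1+r)^4 = 182.1435

€182.14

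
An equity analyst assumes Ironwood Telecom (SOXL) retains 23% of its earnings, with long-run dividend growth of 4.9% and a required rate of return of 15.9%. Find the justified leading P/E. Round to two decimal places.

7.00

Payout ratio b = 1 − 0.23 = 0.77.
Justified leading P/E = b/(r−g) = 0.77/(0.159−0.049) = 7.0000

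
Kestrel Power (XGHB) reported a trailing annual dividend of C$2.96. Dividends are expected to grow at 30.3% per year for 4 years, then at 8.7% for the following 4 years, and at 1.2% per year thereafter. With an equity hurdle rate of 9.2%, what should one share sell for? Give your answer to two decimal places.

C$117.03

Three-stage DDM. Project D₁…D_8; terminal Gordon value at t=8 with g = 0.012; discount at r = 0.092.
D_1 = 3.8569
D_2 = 5.0255
D_3 = 6.5482
D_4 = 8.5324
D_5 = 9.2747
D_6 = 10.0816
D_7 = 10.9587
D_8 = 11.9121
TV_8 = 12.0550/(0.092−0.012) = 150.6878
P₀ = Σ Dₜ/(1+r)ᵗ + TV_8/(1+r)^8 = 117.0276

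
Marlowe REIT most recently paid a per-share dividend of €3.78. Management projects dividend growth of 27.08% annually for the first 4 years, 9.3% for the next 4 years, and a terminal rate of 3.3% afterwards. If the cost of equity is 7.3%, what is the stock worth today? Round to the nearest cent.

Three-stage DDM. Project D₁…D_8; terminal Gordon value at t=8 with g = 0.033; discount at r = 0.073.
D_1 = 4.8036
D_2 = 6.1044
D_3 = 7.7575
D_4 = 9.8583
D_5 = 10.7751
D_6 = 11.7772
D_7 = 12.8724
D_8 = 14.0696
TV_8 = 14.5339/(0.073−0.033) = 363.3470
P₀ = Σ Dₜ/(1+r)ᵗ + TV_8/(1+r)^8 = 261.4433

€261.44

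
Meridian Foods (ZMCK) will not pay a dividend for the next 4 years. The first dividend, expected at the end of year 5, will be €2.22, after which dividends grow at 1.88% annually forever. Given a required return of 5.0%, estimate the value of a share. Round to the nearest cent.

€58.54

Deferred-dividend DDM. At t=4 the remaining stream is a growing perpetuity with first payment D_5 = 2.22.
V_4 = D_5/(r−g) = 2.22/(0.05−0.0188) = 71.1538
P₀ = V_4/(1+r)^4 = 71.1538/(1+0.05)^4 = 58.5384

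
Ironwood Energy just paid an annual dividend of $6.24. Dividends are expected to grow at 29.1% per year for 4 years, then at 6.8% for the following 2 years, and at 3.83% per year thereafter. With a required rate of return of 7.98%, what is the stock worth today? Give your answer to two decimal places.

Three-stage DDM. Project D₁…D_6; terminal Gordon value at t=6 with g = 0.0383; discount at r = 0.0798.
D_1 = 8.0558
D_2 = 10.4001
D_3 = 13.4265
D_4 = 17.3336
D_5 = 18.5123
D_6 = 19.7712
TV_6 = 20.5284/(0.0798−0.0383) = 494.6600
P₀ = Σ Dₜ/(1+r)ᵗ + TV_6/(1+r)^6 = 376.9449

$376.94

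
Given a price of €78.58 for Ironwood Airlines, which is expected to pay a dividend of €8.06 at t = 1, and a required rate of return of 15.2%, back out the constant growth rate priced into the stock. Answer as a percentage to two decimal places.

4.94%

From P₀ = D₁/(r − g), the implied growth is g = r − D₁/P₀.
g = 0.152 − 8.06/78.58 = 0.152 − 0.10257 = 0.04943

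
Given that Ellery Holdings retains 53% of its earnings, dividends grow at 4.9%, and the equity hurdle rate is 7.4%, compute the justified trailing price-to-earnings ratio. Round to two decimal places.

19.72

Payout ratio b = 1 − 0.53 = 0.47.
Justified trailing P/E = b(1+g)/(r−g) = 0.47×(1+0.049)/(0.074−0.049) = 19.7212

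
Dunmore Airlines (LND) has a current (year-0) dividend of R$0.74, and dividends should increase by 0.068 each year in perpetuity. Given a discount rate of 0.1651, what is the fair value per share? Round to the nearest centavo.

Gordon growth model: P₀ = D₁/(r − g). D₁ = 0.74 × (1 + 0.068) = 0.7903.
P₀ = 0.7903 / (0.1651 − 0.068) = 0.7903 / 0.0971 = 8.1392

R$8.14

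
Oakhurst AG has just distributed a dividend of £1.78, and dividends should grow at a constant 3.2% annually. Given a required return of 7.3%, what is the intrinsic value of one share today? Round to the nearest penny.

£44.80

Gordon growth model: P₀ = D₁/(r − g). D₁ = 1.78 × (1 + 0.032) = 1.8370.
P₀ = 1.8370 / (0.073 − 0.032) = 1.8370 / 0.041 = 44.8039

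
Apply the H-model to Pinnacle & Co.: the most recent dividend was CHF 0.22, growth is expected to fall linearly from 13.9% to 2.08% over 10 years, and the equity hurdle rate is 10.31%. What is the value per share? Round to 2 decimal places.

H-model: P₀ = D₀[(1+g_L) + H(g_S−g_L)]/(r−g_L), with H = 10/2 = 5.
P₀ = 0.22 × [(1+0.0208) + 5×(0.139−0.0208)] / (0.1031−0.0208)
   = 0.22 × 1.6118 / 0.0823 = 4.3086

CHF 4.31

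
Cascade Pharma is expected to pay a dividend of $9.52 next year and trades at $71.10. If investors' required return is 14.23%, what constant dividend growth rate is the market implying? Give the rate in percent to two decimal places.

0.84%

From P₀ = D₁/(r − g), the implied growth is g = r − D₁/P₀.
g = 0.1423 − 9.52/71.10 = 0.1423 − 0.13390 = 0.00840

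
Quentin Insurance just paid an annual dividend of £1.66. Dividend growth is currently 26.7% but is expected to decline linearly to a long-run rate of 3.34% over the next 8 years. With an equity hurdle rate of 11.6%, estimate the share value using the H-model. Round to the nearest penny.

H-model: P₀ = D₀[(1+g_L) + H(g_S−g_L)]/(r−g_L), with H = 8/2 = 4.
P₀ = 1.66 × [(1+0.0334) + 4×(0.267−0.0334)] / (0.116−0.0334)
   = 1.66 × 1.9678 / 0.0826 = 39.5466

£39.55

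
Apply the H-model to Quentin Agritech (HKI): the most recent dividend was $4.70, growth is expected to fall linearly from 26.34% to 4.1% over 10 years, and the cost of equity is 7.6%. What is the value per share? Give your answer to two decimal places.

H-model: P₀ = D₀[(1+g_L) + H(g_S−g_L)]/(r−g_L), with H = 10/2 = 5.
P₀ = 4.70 × [(1+0.041) + 5×(0.2634−0.041)] / (0.076−0.041)
   = 4.70 × 2.1530 / 0.035 = 289.1171

$289.12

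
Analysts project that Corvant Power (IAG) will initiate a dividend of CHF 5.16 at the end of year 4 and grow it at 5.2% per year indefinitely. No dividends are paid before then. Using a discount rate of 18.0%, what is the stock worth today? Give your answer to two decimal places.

CHF 24.54

Deferred-dividend DDM. At t=3 the remaining stream is a growing perpetuity with first payment D_4 = 5.16.
V_3 = D_4/(r−g) = 5.16/(0.18−0.052) = 40.3125
P₀ = V_3/(1+r)^3 = 40.3125/(1+0.18)^3 = 24.5354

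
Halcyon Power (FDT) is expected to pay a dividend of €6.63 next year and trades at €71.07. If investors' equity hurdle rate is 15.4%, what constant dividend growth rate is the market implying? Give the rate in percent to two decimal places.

From P₀ = D₁/(r − g), the implied growth is g = r − D₁/P₀.
g = 0.154 − 6.63/71.07 = 0.154 − 0.09329 = 0.06071

6.07%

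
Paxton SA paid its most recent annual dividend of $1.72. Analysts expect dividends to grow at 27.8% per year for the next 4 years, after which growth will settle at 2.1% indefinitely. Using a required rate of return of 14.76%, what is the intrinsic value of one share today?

Two-stage DDM. Project D₁…D_4 at 0.278, terminal growth 0.021, discount at r = 0.1476.
D_1 = 2.1982
D_2 = 2.8092
D_3 = 3.5902
D_4 = 4.5883
Terminal value at t=4: TV = D_5/(r−g) = 4.6847/(0.1476−0.021) = 37.0036
P₀ = 2.1982/(1+0.1476)^1 + 2.8092/(1+0.1476)^2 + 3.5902/(1+0.1476)^3 + 4.5883/(1+0.1476)^4 + 37.0036/(1+0.1476)^4 = 30.4039

$30.40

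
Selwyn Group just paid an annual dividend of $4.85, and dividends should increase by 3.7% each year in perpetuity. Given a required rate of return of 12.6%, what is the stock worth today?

$56.51

Gordon growth model: P₀ = D₁/(r − g). D₁ = 4.85 × (1 + 0.037) = 5.0294.
P₀ = 5.0294 / (0.126 − 0.037) = 5.0294 / 0.089 = 56.5107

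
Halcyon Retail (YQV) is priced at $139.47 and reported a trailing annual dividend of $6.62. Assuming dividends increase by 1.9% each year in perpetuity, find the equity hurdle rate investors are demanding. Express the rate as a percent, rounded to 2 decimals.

6.74%

Rearranging the constant-growth DDM: r = D₁/P₀ + g.
D₁ = 6.62 × (1 + 0.019) = 6.7458.
r = 6.7458 / 139.47 + 0.019 = 0.04837 + 0.019 = 0.06737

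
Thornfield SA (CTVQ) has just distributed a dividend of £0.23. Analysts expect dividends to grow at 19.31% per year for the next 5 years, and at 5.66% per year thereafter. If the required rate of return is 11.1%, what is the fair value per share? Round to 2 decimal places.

£7.81

Two-stage DDM. Project D₁…D_5 at 0.1931, terminal growth 0.0566, discount at r = 0.111.
D_1 = 0.2744
D_2 = 0.3274
D_3 = 0.3906
D_4 = 0.4661
D_5 = 0.5560
Terminal value at t=5: TV = D_6/(r−g) = 0.5875/(0.111−0.0566) = 10.8000
P₀ = 0.2744/(1+0.111)^1 + 0.3274/(1+0.111)^2 + 0.3906/(1+0.111)^3 + 0.4661/(1+0.111)^4 + 0.5560/(1+0.111)^5 + 10.8000/(1+0.111)^5 = 7.8120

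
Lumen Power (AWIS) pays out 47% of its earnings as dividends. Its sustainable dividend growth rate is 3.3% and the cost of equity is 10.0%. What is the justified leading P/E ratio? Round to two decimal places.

Justified leading P/E = b/(r−g) = 0.47/(0.1−0.033) = 7.0149

7.01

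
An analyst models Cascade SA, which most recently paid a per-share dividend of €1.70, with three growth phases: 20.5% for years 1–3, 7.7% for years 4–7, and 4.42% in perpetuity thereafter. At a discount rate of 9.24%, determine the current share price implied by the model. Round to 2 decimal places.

€61.74

Three-stage DDM. Project D₁…D_7; terminal Gordon value at t=7 with g = 0.0442; discount at r = 0.0924.
D_1 = 2.0485
D_2 = 2.4684
D_3 = 2.9745
D_4 = 3.2035
D_5 = 3.4502
D_6 = 3.7158
D_7 = 4.0020
TV_7 = 4.1788/(0.0924−0.0442) = 86.6981
P₀ = Σ Dₜ/(1+r)ᵗ + TV_7/(1+r)^7 = 61.7375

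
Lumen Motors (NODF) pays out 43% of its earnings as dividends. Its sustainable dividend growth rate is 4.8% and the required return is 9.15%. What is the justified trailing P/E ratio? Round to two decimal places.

10.36

Justified trailing P/E = b(1+g)/(r−g) = 0.43×(1+0.048)/(0.0915−0.048) = 10.3595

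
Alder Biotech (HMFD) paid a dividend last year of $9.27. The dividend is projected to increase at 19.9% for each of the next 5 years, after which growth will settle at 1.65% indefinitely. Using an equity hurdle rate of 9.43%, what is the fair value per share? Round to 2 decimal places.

$252.74

Two-stage DDM. Project D₁…D_5 at 0.199, terminal growth 0.0165, discount at r = 0.0943.
D_1 = 11.1147
D_2 = 13.3266
D_3 = 15.9785
D_4 = 19.1583
D_5 = 22.9708
Terminal value at t=5: TV = D_6/(r−g) = 23.3498/(0.0943−0.0165) = 300.1259
P₀ = 11.1147/(1+0.0943)^1 + 13.3266/(1+0.0943)^2 + 15.9785/(1+0.0943)^3 + 19.1583/(1+0.0943)^4 + 22.9708/(1+0.0943)^5 + 300.1259/(1+0.0943)^5 = 252.7365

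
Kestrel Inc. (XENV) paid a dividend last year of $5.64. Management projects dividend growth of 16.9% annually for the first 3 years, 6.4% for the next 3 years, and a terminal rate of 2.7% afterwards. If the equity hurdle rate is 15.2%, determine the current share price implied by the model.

$70.69

Three-stage DDM. Project D₁…D_6; terminal Gordon value at t=6 with g = 0.027; discount at r = 0.152.
D_1 = 6.5932
D_2 = 7.7074
D_3 = 9.0100
D_4 = 9.5866
D_5 = 10.2001
D_6 = 10.8529
TV_6 = 11.1460/(0.152−0.027) = 89.1678
P₀ = Σ Dₜ/(1+r)ᵗ + TV_6/(1+r)^6 = 70.6881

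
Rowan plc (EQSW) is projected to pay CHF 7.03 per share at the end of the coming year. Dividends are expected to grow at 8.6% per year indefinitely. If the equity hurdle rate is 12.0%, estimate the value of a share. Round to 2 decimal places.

Gordon growth model: P₀ = D₁/(r − g), with D₁ = 7.03 given directly.
P₀ = 7.0300 / (0.12 − 0.086) = 7.0300 / 0.034 = 206.7647

CHF 206.76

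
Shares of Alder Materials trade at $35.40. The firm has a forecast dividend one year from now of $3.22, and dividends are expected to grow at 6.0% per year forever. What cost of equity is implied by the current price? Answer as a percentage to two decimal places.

Rearranging the constant-growth DDM: r = D₁/P₀ + g.
r = 3.2200 / 35.40 + 0.06 = 0.09096 + 0.06 = 0.15096

15.10%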